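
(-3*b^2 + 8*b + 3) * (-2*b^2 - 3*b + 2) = 6*b^4 - 7*b^3 - 36*b^2 + 7*b + 6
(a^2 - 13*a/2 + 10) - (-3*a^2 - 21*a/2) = 4*a^2 + 4*a + 10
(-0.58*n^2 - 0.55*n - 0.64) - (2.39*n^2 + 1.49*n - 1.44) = -2.97*n^2 - 2.04*n + 0.8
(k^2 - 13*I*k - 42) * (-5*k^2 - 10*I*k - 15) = -5*k^4 + 55*I*k^3 + 65*k^2 + 615*I*k + 630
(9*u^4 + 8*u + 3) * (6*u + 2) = 54*u^5 + 18*u^4 + 48*u^2 + 34*u + 6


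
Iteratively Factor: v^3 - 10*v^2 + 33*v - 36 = (v - 3)*(v^2 - 7*v + 12) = (v - 3)^2*(v - 4)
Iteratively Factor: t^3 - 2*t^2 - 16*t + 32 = (t + 4)*(t^2 - 6*t + 8) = (t - 4)*(t + 4)*(t - 2)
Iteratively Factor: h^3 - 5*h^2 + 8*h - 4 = (h - 1)*(h^2 - 4*h + 4) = (h - 2)*(h - 1)*(h - 2)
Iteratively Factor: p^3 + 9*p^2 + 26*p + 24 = (p + 4)*(p^2 + 5*p + 6) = (p + 2)*(p + 4)*(p + 3)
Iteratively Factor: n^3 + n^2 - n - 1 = (n + 1)*(n^2 - 1) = (n + 1)^2*(n - 1)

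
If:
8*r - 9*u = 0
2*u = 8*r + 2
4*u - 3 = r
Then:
No Solution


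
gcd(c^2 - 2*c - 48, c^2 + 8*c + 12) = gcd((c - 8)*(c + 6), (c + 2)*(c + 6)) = c + 6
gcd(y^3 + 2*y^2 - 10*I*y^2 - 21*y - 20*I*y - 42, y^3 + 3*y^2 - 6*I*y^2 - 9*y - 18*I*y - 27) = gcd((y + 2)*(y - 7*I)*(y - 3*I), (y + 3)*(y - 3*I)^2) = y - 3*I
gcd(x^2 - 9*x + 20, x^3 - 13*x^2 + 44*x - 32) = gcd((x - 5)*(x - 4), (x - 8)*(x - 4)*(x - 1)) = x - 4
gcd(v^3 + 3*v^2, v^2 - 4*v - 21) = v + 3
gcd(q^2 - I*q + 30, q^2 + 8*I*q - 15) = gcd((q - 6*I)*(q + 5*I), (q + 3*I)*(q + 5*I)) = q + 5*I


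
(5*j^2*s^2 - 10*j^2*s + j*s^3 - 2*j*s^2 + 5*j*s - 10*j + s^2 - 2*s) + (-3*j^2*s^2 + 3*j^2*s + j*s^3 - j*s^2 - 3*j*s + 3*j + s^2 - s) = 2*j^2*s^2 - 7*j^2*s + 2*j*s^3 - 3*j*s^2 + 2*j*s - 7*j + 2*s^2 - 3*s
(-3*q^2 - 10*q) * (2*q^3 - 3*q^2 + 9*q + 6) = -6*q^5 - 11*q^4 + 3*q^3 - 108*q^2 - 60*q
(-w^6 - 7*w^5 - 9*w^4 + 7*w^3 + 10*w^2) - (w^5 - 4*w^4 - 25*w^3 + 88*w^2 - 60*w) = -w^6 - 8*w^5 - 5*w^4 + 32*w^3 - 78*w^2 + 60*w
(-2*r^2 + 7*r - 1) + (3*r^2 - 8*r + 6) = r^2 - r + 5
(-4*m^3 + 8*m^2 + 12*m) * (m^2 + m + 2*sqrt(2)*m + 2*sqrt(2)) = -4*m^5 - 8*sqrt(2)*m^4 + 4*m^4 + 8*sqrt(2)*m^3 + 20*m^3 + 12*m^2 + 40*sqrt(2)*m^2 + 24*sqrt(2)*m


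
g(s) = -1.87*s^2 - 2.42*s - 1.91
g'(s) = -3.74*s - 2.42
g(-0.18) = -1.53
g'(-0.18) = -1.75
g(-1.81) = -3.66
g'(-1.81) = 4.35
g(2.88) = -24.39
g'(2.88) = -13.19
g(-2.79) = -9.71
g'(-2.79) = 8.01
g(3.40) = -31.76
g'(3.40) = -15.14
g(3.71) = -36.63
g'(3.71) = -16.30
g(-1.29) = -1.90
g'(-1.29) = 2.40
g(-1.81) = -3.66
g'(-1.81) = 4.35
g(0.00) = -1.91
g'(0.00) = -2.42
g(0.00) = -1.91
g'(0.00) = -2.42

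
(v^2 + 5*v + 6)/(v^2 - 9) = (v + 2)/(v - 3)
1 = 1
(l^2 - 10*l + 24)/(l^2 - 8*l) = (l^2 - 10*l + 24)/(l*(l - 8))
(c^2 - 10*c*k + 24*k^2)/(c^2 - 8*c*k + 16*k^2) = (c - 6*k)/(c - 4*k)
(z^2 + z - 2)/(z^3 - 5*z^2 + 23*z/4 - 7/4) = 4*(z + 2)/(4*z^2 - 16*z + 7)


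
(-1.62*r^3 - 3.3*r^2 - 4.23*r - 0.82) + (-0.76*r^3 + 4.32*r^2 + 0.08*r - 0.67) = -2.38*r^3 + 1.02*r^2 - 4.15*r - 1.49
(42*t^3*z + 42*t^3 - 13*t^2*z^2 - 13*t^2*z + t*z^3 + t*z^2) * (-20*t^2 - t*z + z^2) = -840*t^5*z - 840*t^5 + 218*t^4*z^2 + 218*t^4*z + 35*t^3*z^3 + 35*t^3*z^2 - 14*t^2*z^4 - 14*t^2*z^3 + t*z^5 + t*z^4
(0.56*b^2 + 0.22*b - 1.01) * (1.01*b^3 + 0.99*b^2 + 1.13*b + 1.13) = 0.5656*b^5 + 0.7766*b^4 - 0.1695*b^3 - 0.1185*b^2 - 0.8927*b - 1.1413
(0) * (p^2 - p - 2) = 0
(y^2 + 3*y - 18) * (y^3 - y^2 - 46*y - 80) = y^5 + 2*y^4 - 67*y^3 - 200*y^2 + 588*y + 1440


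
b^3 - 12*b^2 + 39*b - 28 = (b - 7)*(b - 4)*(b - 1)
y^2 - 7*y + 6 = (y - 6)*(y - 1)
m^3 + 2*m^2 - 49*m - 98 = (m - 7)*(m + 2)*(m + 7)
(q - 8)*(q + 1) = q^2 - 7*q - 8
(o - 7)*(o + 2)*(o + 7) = o^3 + 2*o^2 - 49*o - 98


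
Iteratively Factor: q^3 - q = (q + 1)*(q^2 - q) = (q - 1)*(q + 1)*(q)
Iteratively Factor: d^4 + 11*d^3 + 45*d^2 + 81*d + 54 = (d + 3)*(d^3 + 8*d^2 + 21*d + 18) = (d + 3)^2*(d^2 + 5*d + 6) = (d + 2)*(d + 3)^2*(d + 3)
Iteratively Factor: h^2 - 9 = (h + 3)*(h - 3)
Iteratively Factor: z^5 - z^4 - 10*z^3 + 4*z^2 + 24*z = (z + 2)*(z^4 - 3*z^3 - 4*z^2 + 12*z) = (z - 3)*(z + 2)*(z^3 - 4*z) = (z - 3)*(z + 2)^2*(z^2 - 2*z) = (z - 3)*(z - 2)*(z + 2)^2*(z)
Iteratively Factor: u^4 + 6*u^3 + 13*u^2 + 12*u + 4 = (u + 2)*(u^3 + 4*u^2 + 5*u + 2) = (u + 2)^2*(u^2 + 2*u + 1) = (u + 1)*(u + 2)^2*(u + 1)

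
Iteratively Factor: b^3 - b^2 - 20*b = (b)*(b^2 - b - 20) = b*(b - 5)*(b + 4)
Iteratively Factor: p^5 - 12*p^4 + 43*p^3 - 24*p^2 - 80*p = (p - 4)*(p^4 - 8*p^3 + 11*p^2 + 20*p) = (p - 4)*(p + 1)*(p^3 - 9*p^2 + 20*p) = p*(p - 4)*(p + 1)*(p^2 - 9*p + 20) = p*(p - 4)^2*(p + 1)*(p - 5)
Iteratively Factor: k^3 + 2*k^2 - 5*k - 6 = (k + 1)*(k^2 + k - 6) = (k - 2)*(k + 1)*(k + 3)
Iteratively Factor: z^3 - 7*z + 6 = (z + 3)*(z^2 - 3*z + 2) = (z - 2)*(z + 3)*(z - 1)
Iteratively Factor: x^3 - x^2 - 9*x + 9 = (x - 1)*(x^2 - 9) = (x - 1)*(x + 3)*(x - 3)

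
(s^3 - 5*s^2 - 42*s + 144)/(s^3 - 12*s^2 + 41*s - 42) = (s^2 - 2*s - 48)/(s^2 - 9*s + 14)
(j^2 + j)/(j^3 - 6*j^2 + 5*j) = (j + 1)/(j^2 - 6*j + 5)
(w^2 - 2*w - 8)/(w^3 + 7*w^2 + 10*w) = (w - 4)/(w*(w + 5))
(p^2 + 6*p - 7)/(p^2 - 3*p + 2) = (p + 7)/(p - 2)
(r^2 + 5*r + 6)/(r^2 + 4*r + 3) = (r + 2)/(r + 1)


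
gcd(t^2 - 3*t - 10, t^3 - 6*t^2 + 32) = t + 2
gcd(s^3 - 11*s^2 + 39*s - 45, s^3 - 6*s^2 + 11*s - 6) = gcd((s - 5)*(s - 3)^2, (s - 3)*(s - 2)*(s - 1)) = s - 3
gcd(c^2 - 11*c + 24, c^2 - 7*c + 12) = c - 3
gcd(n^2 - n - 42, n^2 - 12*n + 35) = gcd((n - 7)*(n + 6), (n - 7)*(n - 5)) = n - 7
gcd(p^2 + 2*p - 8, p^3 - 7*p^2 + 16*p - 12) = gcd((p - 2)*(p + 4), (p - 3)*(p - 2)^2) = p - 2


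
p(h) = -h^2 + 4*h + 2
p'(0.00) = 4.00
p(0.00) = 2.00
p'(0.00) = 4.00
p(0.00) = 2.00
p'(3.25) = -2.50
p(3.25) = 4.44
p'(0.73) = 2.54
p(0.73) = 4.39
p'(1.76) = 0.48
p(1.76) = 5.94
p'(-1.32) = 6.64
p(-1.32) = -5.02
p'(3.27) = -2.54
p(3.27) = 4.39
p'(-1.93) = 7.86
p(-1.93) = -9.44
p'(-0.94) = 5.88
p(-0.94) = -2.64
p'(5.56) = -7.12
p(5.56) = -6.67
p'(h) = 4 - 2*h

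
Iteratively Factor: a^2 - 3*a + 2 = (a - 2)*(a - 1)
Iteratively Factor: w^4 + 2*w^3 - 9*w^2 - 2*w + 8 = (w + 4)*(w^3 - 2*w^2 - w + 2) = (w - 1)*(w + 4)*(w^2 - w - 2) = (w - 1)*(w + 1)*(w + 4)*(w - 2)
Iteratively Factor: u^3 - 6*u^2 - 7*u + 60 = (u - 4)*(u^2 - 2*u - 15) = (u - 4)*(u + 3)*(u - 5)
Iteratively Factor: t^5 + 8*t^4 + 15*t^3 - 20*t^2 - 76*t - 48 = (t + 1)*(t^4 + 7*t^3 + 8*t^2 - 28*t - 48) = (t - 2)*(t + 1)*(t^3 + 9*t^2 + 26*t + 24) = (t - 2)*(t + 1)*(t + 2)*(t^2 + 7*t + 12) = (t - 2)*(t + 1)*(t + 2)*(t + 3)*(t + 4)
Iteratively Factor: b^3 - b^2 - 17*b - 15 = (b + 1)*(b^2 - 2*b - 15) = (b - 5)*(b + 1)*(b + 3)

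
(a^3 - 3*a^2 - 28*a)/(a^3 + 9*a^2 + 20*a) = (a - 7)/(a + 5)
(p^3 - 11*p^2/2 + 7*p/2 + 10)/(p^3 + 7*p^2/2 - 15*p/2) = (2*p^3 - 11*p^2 + 7*p + 20)/(p*(2*p^2 + 7*p - 15))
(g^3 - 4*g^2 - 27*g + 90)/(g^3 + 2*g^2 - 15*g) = (g - 6)/g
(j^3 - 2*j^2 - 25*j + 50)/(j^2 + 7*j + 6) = (j^3 - 2*j^2 - 25*j + 50)/(j^2 + 7*j + 6)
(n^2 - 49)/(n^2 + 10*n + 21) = (n - 7)/(n + 3)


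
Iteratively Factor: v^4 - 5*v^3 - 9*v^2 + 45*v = (v - 5)*(v^3 - 9*v) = (v - 5)*(v + 3)*(v^2 - 3*v) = (v - 5)*(v - 3)*(v + 3)*(v)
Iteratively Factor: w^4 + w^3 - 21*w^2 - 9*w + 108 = (w - 3)*(w^3 + 4*w^2 - 9*w - 36) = (w - 3)*(w + 4)*(w^2 - 9) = (w - 3)^2*(w + 4)*(w + 3)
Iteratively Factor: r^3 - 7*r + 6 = (r - 2)*(r^2 + 2*r - 3) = (r - 2)*(r + 3)*(r - 1)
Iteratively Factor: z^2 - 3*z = (z - 3)*(z)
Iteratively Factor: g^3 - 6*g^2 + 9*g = (g)*(g^2 - 6*g + 9) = g*(g - 3)*(g - 3)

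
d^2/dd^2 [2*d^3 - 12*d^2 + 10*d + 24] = 12*d - 24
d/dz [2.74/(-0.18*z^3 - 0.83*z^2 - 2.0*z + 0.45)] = (1.4796*z^2 + 4.5484*z + 5.48)/(0.18*z^3 + 0.83*z^2 + 2.0*z - 0.45)^2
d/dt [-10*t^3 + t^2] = 2*t*(1 - 15*t)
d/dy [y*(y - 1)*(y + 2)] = 3*y^2 + 2*y - 2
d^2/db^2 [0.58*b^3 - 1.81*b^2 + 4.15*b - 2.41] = 3.48*b - 3.62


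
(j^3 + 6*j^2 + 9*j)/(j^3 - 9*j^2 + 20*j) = (j^2 + 6*j + 9)/(j^2 - 9*j + 20)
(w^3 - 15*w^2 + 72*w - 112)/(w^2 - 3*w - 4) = (w^2 - 11*w + 28)/(w + 1)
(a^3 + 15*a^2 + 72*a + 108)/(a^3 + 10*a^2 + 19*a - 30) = (a^2 + 9*a + 18)/(a^2 + 4*a - 5)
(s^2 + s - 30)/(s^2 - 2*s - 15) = (s + 6)/(s + 3)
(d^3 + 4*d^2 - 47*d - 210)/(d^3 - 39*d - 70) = (d + 6)/(d + 2)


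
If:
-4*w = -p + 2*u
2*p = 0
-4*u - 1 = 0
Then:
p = 0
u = -1/4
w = 1/8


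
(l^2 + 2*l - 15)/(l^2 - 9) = (l + 5)/(l + 3)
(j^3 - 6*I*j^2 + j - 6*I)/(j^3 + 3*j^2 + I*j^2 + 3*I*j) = (j^2 - 7*I*j - 6)/(j*(j + 3))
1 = 1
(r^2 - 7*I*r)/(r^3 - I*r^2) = (r - 7*I)/(r*(r - I))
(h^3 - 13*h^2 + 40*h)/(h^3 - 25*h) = (h - 8)/(h + 5)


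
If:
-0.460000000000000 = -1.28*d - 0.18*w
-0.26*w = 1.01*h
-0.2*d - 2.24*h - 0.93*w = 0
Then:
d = 0.39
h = 0.06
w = -0.22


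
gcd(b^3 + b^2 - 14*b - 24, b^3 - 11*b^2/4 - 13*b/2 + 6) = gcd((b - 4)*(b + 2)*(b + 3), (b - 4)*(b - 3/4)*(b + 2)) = b^2 - 2*b - 8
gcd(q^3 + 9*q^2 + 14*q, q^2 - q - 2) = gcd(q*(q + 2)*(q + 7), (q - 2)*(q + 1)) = 1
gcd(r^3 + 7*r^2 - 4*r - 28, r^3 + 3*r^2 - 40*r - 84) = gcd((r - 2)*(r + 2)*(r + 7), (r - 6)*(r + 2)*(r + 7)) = r^2 + 9*r + 14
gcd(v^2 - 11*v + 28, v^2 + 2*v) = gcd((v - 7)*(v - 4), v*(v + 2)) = 1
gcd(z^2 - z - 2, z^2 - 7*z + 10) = z - 2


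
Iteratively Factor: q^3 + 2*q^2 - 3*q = (q - 1)*(q^2 + 3*q) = q*(q - 1)*(q + 3)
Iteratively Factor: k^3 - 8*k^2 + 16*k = (k - 4)*(k^2 - 4*k) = k*(k - 4)*(k - 4)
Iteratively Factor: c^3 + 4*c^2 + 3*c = (c + 3)*(c^2 + c) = (c + 1)*(c + 3)*(c)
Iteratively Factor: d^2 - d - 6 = (d + 2)*(d - 3)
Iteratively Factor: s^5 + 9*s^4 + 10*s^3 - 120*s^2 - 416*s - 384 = (s + 4)*(s^4 + 5*s^3 - 10*s^2 - 80*s - 96) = (s + 3)*(s + 4)*(s^3 + 2*s^2 - 16*s - 32) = (s + 3)*(s + 4)^2*(s^2 - 2*s - 8) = (s - 4)*(s + 3)*(s + 4)^2*(s + 2)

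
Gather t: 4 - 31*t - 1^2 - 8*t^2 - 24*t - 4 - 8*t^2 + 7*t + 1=-16*t^2 - 48*t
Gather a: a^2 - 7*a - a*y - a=a^2 + a*(-y - 8)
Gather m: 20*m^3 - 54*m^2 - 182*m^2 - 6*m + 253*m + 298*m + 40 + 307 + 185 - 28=20*m^3 - 236*m^2 + 545*m + 504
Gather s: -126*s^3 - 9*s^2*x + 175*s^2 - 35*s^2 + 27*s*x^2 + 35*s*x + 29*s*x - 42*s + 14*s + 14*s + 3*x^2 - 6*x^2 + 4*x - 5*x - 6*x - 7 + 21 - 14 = -126*s^3 + s^2*(140 - 9*x) + s*(27*x^2 + 64*x - 14) - 3*x^2 - 7*x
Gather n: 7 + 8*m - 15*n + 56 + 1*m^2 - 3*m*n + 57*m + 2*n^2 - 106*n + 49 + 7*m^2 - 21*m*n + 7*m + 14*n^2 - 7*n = 8*m^2 + 72*m + 16*n^2 + n*(-24*m - 128) + 112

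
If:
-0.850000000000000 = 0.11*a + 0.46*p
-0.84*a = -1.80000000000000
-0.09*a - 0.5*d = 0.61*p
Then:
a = 2.14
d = 2.49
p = -2.36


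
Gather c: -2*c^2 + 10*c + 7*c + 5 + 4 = -2*c^2 + 17*c + 9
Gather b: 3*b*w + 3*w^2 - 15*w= 3*b*w + 3*w^2 - 15*w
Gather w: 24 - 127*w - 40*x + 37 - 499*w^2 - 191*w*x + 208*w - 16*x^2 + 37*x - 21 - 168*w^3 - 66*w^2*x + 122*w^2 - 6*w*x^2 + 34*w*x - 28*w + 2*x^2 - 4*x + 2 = -168*w^3 + w^2*(-66*x - 377) + w*(-6*x^2 - 157*x + 53) - 14*x^2 - 7*x + 42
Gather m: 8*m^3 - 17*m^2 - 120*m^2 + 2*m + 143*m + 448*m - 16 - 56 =8*m^3 - 137*m^2 + 593*m - 72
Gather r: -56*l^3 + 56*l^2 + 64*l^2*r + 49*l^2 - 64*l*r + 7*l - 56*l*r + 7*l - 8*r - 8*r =-56*l^3 + 105*l^2 + 14*l + r*(64*l^2 - 120*l - 16)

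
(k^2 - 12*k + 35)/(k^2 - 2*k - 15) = (k - 7)/(k + 3)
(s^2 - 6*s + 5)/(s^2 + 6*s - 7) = (s - 5)/(s + 7)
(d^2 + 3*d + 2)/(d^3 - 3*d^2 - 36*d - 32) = (d + 2)/(d^2 - 4*d - 32)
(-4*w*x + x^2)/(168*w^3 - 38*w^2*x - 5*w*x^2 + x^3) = x/(-42*w^2 - w*x + x^2)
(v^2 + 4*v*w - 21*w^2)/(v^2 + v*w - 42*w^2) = (v - 3*w)/(v - 6*w)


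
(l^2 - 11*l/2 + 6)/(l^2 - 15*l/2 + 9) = (l - 4)/(l - 6)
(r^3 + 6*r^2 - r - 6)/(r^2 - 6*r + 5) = (r^2 + 7*r + 6)/(r - 5)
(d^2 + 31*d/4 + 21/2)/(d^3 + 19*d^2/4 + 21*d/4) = (d + 6)/(d*(d + 3))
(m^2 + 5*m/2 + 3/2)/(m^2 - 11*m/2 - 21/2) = (m + 1)/(m - 7)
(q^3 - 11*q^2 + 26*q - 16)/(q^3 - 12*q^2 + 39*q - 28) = (q^2 - 10*q + 16)/(q^2 - 11*q + 28)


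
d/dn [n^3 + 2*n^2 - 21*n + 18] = 3*n^2 + 4*n - 21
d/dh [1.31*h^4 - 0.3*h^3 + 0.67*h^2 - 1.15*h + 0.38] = 5.24*h^3 - 0.9*h^2 + 1.34*h - 1.15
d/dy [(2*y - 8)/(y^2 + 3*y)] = 2*(-y^2 + 8*y + 12)/(y^2*(y^2 + 6*y + 9))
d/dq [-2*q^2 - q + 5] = -4*q - 1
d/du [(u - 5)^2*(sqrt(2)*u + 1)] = (u - 5)*(2*sqrt(2)*u + sqrt(2)*(u - 5) + 2)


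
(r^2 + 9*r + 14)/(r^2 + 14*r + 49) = (r + 2)/(r + 7)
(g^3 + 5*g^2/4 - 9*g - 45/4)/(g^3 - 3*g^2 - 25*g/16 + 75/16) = 4*(g + 3)/(4*g - 5)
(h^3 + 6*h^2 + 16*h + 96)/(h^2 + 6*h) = h + 16/h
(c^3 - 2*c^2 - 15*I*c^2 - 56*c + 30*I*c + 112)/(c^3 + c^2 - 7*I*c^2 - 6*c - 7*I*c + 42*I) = (c - 8*I)/(c + 3)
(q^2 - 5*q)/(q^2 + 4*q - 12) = q*(q - 5)/(q^2 + 4*q - 12)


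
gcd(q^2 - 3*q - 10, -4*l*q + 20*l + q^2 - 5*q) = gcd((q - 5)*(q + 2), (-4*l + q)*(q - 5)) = q - 5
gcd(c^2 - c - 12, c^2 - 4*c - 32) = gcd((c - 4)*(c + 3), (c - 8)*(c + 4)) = 1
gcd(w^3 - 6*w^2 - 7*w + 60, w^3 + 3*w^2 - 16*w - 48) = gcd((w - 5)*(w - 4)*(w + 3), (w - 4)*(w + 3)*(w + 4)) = w^2 - w - 12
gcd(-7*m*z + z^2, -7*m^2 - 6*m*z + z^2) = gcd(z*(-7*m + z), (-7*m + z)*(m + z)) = -7*m + z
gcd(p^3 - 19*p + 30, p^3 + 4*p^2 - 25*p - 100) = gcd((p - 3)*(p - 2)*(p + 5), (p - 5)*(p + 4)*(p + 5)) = p + 5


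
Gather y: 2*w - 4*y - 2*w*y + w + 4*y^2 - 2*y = 3*w + 4*y^2 + y*(-2*w - 6)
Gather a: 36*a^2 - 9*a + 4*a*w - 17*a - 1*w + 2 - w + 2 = 36*a^2 + a*(4*w - 26) - 2*w + 4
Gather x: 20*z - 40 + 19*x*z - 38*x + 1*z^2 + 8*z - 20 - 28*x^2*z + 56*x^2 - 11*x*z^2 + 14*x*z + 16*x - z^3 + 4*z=x^2*(56 - 28*z) + x*(-11*z^2 + 33*z - 22) - z^3 + z^2 + 32*z - 60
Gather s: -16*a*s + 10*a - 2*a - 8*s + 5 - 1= 8*a + s*(-16*a - 8) + 4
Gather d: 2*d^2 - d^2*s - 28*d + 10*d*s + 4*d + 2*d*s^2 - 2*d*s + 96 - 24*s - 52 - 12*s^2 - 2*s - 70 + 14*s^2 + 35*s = d^2*(2 - s) + d*(2*s^2 + 8*s - 24) + 2*s^2 + 9*s - 26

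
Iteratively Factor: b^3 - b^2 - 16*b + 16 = (b + 4)*(b^2 - 5*b + 4) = (b - 4)*(b + 4)*(b - 1)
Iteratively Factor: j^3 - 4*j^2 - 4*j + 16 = (j - 2)*(j^2 - 2*j - 8) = (j - 4)*(j - 2)*(j + 2)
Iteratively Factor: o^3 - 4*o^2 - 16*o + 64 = (o - 4)*(o^2 - 16) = (o - 4)^2*(o + 4)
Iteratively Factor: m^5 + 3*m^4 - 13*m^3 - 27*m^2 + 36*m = (m + 3)*(m^4 - 13*m^2 + 12*m) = (m + 3)*(m + 4)*(m^3 - 4*m^2 + 3*m) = (m - 1)*(m + 3)*(m + 4)*(m^2 - 3*m) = (m - 3)*(m - 1)*(m + 3)*(m + 4)*(m)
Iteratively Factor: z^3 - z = (z - 1)*(z^2 + z) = z*(z - 1)*(z + 1)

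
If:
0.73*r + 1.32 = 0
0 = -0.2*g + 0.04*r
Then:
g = -0.36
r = -1.81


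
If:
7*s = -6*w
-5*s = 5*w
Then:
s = 0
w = 0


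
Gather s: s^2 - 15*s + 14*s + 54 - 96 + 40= s^2 - s - 2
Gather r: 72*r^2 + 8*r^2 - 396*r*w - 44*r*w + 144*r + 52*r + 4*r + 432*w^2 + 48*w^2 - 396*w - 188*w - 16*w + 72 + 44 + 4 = 80*r^2 + r*(200 - 440*w) + 480*w^2 - 600*w + 120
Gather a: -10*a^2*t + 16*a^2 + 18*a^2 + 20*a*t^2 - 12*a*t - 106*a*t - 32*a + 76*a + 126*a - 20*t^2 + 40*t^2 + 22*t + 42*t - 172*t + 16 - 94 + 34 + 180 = a^2*(34 - 10*t) + a*(20*t^2 - 118*t + 170) + 20*t^2 - 108*t + 136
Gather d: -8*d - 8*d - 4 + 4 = -16*d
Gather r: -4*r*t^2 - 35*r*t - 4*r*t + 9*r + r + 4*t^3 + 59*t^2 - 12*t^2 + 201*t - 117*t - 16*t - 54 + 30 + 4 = r*(-4*t^2 - 39*t + 10) + 4*t^3 + 47*t^2 + 68*t - 20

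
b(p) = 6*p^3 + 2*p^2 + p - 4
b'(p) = 18*p^2 + 4*p + 1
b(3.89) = 383.34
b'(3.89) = 288.94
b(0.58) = -1.58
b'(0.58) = 9.38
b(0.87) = 2.33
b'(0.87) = 18.10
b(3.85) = 371.89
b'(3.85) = 283.20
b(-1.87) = -38.11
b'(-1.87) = 56.46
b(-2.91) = -137.83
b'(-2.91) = 141.79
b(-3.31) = -202.99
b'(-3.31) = 184.97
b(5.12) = 858.86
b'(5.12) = 493.34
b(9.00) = 4541.00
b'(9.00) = 1495.00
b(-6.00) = -1234.00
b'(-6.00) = 625.00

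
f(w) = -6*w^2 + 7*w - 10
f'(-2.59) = 38.08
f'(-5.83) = 76.96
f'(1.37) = -9.44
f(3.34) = -53.55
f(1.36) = -11.58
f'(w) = 7 - 12*w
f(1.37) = -11.67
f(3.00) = -43.00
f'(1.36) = -9.32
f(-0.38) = -13.53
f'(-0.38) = 11.56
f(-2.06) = -49.88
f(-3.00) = -85.00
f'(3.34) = -33.08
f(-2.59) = -68.38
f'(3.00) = -29.00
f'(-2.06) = 31.72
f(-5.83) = -254.74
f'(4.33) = -44.96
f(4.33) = -92.18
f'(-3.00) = 43.00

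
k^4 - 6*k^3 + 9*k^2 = k^2*(k - 3)^2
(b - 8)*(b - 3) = b^2 - 11*b + 24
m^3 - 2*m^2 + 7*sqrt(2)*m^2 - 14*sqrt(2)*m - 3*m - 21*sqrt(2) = (m - 3)*(m + 1)*(m + 7*sqrt(2))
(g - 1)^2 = g^2 - 2*g + 1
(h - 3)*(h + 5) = h^2 + 2*h - 15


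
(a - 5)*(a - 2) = a^2 - 7*a + 10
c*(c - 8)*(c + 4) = c^3 - 4*c^2 - 32*c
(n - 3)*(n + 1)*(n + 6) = n^3 + 4*n^2 - 15*n - 18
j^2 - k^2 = (j - k)*(j + k)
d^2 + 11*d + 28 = (d + 4)*(d + 7)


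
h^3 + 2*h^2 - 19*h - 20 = (h - 4)*(h + 1)*(h + 5)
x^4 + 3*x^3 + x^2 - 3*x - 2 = (x - 1)*(x + 1)^2*(x + 2)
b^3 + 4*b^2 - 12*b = b*(b - 2)*(b + 6)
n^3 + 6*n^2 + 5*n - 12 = (n - 1)*(n + 3)*(n + 4)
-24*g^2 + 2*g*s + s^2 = (-4*g + s)*(6*g + s)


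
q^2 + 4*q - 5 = (q - 1)*(q + 5)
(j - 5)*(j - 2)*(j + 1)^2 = j^4 - 5*j^3 - 3*j^2 + 13*j + 10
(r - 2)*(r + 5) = r^2 + 3*r - 10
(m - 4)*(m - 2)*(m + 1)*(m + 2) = m^4 - 3*m^3 - 8*m^2 + 12*m + 16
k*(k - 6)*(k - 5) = k^3 - 11*k^2 + 30*k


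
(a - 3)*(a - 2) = a^2 - 5*a + 6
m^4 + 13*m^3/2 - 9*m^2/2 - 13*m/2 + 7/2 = (m - 1)*(m - 1/2)*(m + 1)*(m + 7)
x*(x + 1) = x^2 + x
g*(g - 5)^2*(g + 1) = g^4 - 9*g^3 + 15*g^2 + 25*g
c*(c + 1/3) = c^2 + c/3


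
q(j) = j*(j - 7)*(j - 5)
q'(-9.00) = 494.00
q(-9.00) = -2016.00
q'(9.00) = 62.00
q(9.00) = 72.00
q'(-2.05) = 96.81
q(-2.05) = -130.80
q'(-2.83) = 126.95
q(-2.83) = -217.82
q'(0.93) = 15.27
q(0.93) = 22.98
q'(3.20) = -11.08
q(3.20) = 21.89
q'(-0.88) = 58.44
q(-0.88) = -40.77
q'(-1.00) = 62.00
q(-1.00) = -48.00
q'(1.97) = -0.64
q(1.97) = 30.02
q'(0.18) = 30.78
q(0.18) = 5.92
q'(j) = j*(j - 7) + j*(j - 5) + (j - 7)*(j - 5)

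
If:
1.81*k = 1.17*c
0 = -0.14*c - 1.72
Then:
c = -12.29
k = -7.94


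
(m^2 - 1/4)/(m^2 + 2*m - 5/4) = (2*m + 1)/(2*m + 5)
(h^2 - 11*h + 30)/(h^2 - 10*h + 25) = (h - 6)/(h - 5)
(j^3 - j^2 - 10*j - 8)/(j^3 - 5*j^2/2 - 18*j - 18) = 2*(j^2 - 3*j - 4)/(2*j^2 - 9*j - 18)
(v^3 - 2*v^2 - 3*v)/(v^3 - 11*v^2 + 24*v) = (v + 1)/(v - 8)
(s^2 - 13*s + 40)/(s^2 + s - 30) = (s - 8)/(s + 6)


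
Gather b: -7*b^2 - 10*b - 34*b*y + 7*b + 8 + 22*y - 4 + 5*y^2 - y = -7*b^2 + b*(-34*y - 3) + 5*y^2 + 21*y + 4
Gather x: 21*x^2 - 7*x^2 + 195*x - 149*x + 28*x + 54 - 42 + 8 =14*x^2 + 74*x + 20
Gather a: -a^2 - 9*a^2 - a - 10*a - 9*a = -10*a^2 - 20*a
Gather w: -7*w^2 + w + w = -7*w^2 + 2*w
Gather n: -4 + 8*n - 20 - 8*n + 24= 0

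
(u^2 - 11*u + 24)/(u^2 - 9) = (u - 8)/(u + 3)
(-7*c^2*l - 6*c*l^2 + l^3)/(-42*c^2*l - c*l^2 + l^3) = (c + l)/(6*c + l)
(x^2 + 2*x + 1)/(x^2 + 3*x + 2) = (x + 1)/(x + 2)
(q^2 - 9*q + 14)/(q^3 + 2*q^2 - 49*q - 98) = (q - 2)/(q^2 + 9*q + 14)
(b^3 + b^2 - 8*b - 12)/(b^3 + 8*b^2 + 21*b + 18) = (b^2 - b - 6)/(b^2 + 6*b + 9)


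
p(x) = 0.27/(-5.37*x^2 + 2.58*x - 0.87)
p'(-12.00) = -0.00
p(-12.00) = -0.00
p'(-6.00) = -0.00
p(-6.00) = -0.00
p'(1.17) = 0.10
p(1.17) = -0.05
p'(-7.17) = -0.00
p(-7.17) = -0.00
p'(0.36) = 0.86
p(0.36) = -0.42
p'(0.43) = 0.97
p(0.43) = -0.36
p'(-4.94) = -0.00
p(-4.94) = -0.00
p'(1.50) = 0.04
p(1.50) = -0.03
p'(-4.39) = -0.00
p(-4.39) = -0.00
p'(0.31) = 0.59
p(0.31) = -0.46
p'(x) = 0.27*(10.74*x - 2.58)/(-5.37*x^2 + 2.58*x - 0.87)^2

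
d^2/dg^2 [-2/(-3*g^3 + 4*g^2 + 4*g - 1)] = 4*((4 - 9*g)*(3*g^3 - 4*g^2 - 4*g + 1) + (-9*g^2 + 8*g + 4)^2)/(3*g^3 - 4*g^2 - 4*g + 1)^3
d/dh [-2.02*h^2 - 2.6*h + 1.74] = -4.04*h - 2.6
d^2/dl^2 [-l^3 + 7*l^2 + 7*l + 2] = 14 - 6*l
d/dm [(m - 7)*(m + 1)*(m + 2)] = 3*m^2 - 8*m - 19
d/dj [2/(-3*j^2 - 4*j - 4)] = 4*(3*j + 2)/(3*j^2 + 4*j + 4)^2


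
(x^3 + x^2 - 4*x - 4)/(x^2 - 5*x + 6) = (x^2 + 3*x + 2)/(x - 3)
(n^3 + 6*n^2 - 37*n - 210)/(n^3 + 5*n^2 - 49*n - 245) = (n - 6)/(n - 7)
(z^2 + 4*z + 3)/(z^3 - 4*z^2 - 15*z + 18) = (z + 1)/(z^2 - 7*z + 6)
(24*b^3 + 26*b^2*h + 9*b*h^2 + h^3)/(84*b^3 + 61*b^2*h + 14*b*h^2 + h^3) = (2*b + h)/(7*b + h)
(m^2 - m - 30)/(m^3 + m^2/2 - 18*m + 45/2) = 2*(m - 6)/(2*m^2 - 9*m + 9)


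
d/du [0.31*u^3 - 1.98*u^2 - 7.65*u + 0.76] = 0.93*u^2 - 3.96*u - 7.65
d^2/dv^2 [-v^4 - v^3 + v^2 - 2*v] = -12*v^2 - 6*v + 2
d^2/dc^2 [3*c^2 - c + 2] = 6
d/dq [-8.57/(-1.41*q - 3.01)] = -12.0837/(1.41*q + 3.01)^2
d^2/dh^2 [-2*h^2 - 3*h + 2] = -4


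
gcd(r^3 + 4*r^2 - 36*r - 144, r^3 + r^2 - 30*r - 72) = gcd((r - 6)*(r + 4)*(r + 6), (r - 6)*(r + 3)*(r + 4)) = r^2 - 2*r - 24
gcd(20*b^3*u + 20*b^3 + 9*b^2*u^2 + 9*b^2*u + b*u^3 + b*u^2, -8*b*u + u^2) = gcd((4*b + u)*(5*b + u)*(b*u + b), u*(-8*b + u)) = 1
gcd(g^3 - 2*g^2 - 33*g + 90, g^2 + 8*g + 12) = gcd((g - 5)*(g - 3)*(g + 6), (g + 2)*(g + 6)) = g + 6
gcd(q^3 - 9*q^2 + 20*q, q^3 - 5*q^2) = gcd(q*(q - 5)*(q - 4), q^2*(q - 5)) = q^2 - 5*q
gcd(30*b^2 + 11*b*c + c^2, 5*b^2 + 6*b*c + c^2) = 5*b + c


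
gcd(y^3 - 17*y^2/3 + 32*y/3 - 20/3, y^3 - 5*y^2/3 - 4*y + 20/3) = y^2 - 11*y/3 + 10/3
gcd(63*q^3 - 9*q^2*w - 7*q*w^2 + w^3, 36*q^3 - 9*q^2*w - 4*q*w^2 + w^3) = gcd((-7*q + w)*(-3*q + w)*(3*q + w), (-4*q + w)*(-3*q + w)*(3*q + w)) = 9*q^2 - w^2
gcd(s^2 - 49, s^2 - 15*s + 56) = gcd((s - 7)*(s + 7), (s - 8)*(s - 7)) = s - 7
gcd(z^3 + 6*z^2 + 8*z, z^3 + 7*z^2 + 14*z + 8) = z^2 + 6*z + 8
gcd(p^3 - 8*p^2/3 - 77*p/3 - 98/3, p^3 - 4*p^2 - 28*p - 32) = p + 2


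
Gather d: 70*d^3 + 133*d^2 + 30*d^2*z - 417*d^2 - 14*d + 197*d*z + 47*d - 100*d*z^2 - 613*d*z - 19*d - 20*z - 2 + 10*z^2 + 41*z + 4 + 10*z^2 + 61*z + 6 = 70*d^3 + d^2*(30*z - 284) + d*(-100*z^2 - 416*z + 14) + 20*z^2 + 82*z + 8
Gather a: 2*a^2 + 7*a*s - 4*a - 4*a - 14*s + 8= 2*a^2 + a*(7*s - 8) - 14*s + 8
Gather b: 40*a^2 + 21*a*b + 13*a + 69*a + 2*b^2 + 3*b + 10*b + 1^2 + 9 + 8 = 40*a^2 + 82*a + 2*b^2 + b*(21*a + 13) + 18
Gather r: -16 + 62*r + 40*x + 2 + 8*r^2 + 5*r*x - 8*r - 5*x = 8*r^2 + r*(5*x + 54) + 35*x - 14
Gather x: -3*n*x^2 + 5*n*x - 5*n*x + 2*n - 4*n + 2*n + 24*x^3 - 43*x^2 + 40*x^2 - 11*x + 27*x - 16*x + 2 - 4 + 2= 24*x^3 + x^2*(-3*n - 3)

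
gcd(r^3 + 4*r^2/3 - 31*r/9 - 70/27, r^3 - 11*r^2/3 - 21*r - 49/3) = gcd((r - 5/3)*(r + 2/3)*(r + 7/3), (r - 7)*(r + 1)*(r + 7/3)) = r + 7/3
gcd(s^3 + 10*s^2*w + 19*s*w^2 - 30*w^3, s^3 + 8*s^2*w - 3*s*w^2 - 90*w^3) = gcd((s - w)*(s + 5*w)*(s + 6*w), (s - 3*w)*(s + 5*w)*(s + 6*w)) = s^2 + 11*s*w + 30*w^2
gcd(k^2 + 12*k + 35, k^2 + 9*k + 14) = k + 7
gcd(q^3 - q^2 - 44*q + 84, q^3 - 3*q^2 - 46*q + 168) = q^2 + q - 42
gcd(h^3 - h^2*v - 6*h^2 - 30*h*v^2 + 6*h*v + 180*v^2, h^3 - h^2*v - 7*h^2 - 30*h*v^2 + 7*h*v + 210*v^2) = -h^2 + h*v + 30*v^2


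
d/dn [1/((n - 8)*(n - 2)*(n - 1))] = (-(n - 8)*(n - 2) - (n - 8)*(n - 1) - (n - 2)*(n - 1))/((n - 8)^2*(n - 2)^2*(n - 1)^2)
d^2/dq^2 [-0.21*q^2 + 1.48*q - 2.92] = -0.420000000000000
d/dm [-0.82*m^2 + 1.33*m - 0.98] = 1.33 - 1.64*m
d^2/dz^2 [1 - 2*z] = 0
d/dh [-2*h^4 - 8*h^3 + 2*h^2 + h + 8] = -8*h^3 - 24*h^2 + 4*h + 1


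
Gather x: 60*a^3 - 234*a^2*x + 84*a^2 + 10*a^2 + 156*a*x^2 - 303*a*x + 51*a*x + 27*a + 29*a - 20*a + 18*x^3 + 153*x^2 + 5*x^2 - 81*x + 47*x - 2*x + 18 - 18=60*a^3 + 94*a^2 + 36*a + 18*x^3 + x^2*(156*a + 158) + x*(-234*a^2 - 252*a - 36)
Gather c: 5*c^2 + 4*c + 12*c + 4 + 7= 5*c^2 + 16*c + 11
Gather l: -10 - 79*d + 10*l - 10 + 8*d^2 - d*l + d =8*d^2 - 78*d + l*(10 - d) - 20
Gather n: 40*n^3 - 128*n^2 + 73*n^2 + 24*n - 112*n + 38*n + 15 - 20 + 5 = 40*n^3 - 55*n^2 - 50*n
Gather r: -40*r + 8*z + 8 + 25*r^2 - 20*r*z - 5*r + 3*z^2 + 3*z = 25*r^2 + r*(-20*z - 45) + 3*z^2 + 11*z + 8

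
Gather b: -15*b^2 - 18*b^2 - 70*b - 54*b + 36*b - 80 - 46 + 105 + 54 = -33*b^2 - 88*b + 33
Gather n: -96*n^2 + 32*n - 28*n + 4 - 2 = -96*n^2 + 4*n + 2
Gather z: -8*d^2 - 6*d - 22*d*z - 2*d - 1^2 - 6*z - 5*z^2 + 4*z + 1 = -8*d^2 - 8*d - 5*z^2 + z*(-22*d - 2)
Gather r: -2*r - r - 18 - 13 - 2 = -3*r - 33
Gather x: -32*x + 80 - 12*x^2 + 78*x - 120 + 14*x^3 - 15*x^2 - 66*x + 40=14*x^3 - 27*x^2 - 20*x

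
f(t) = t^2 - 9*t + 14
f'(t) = 2*t - 9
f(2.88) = -3.63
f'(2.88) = -3.24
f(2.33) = -1.54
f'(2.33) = -4.34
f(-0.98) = 23.78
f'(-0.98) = -10.96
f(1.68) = 1.70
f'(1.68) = -5.64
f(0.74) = 7.89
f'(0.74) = -7.52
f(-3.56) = 58.71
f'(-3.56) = -16.12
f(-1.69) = 32.07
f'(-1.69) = -12.38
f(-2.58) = 43.88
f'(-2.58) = -14.16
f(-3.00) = 50.00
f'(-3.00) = -15.00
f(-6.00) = 104.00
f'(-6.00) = -21.00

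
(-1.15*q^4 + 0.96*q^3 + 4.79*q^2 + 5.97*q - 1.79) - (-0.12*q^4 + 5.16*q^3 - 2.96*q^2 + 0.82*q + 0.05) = -1.03*q^4 - 4.2*q^3 + 7.75*q^2 + 5.15*q - 1.84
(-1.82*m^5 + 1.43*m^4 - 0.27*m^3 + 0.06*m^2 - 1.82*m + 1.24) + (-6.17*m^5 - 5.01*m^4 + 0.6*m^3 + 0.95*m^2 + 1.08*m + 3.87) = -7.99*m^5 - 3.58*m^4 + 0.33*m^3 + 1.01*m^2 - 0.74*m + 5.11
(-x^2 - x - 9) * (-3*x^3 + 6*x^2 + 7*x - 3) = 3*x^5 - 3*x^4 + 14*x^3 - 58*x^2 - 60*x + 27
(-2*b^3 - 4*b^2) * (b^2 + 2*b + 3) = -2*b^5 - 8*b^4 - 14*b^3 - 12*b^2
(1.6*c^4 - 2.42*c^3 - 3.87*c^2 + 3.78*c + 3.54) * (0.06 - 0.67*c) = -1.072*c^5 + 1.7174*c^4 + 2.4477*c^3 - 2.7648*c^2 - 2.145*c + 0.2124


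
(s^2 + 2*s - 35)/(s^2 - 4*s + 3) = (s^2 + 2*s - 35)/(s^2 - 4*s + 3)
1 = 1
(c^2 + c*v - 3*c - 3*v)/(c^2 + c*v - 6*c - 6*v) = (c - 3)/(c - 6)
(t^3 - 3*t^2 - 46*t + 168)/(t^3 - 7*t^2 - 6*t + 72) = (t + 7)/(t + 3)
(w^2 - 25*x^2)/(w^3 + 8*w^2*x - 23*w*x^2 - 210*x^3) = (w + 5*x)/(w^2 + 13*w*x + 42*x^2)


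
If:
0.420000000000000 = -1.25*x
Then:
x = -0.34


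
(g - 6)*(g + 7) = g^2 + g - 42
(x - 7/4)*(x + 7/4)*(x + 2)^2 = x^4 + 4*x^3 + 15*x^2/16 - 49*x/4 - 49/4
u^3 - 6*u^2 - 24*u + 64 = (u - 8)*(u - 2)*(u + 4)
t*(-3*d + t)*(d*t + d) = -3*d^2*t^2 - 3*d^2*t + d*t^3 + d*t^2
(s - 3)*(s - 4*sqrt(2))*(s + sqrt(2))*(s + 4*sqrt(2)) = s^4 - 3*s^3 + sqrt(2)*s^3 - 32*s^2 - 3*sqrt(2)*s^2 - 32*sqrt(2)*s + 96*s + 96*sqrt(2)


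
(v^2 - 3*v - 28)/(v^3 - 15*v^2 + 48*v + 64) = (v^2 - 3*v - 28)/(v^3 - 15*v^2 + 48*v + 64)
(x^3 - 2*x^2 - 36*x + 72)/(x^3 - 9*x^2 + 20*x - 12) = (x + 6)/(x - 1)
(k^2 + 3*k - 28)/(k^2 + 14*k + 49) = (k - 4)/(k + 7)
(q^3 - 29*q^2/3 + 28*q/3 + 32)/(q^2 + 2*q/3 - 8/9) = 3*(q^2 - 11*q + 24)/(3*q - 2)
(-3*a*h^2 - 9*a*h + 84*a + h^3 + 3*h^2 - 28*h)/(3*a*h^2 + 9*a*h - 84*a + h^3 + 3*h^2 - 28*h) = (-3*a + h)/(3*a + h)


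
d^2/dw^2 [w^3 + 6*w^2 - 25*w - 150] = 6*w + 12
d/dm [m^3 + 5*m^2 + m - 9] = 3*m^2 + 10*m + 1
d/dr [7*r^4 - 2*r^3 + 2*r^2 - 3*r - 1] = 28*r^3 - 6*r^2 + 4*r - 3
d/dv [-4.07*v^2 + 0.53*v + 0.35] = 0.53 - 8.14*v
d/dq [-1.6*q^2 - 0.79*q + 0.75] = -3.2*q - 0.79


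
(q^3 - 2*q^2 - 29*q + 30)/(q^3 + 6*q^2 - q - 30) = (q^2 - 7*q + 6)/(q^2 + q - 6)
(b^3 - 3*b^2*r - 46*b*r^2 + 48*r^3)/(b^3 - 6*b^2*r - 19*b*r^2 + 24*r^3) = (b + 6*r)/(b + 3*r)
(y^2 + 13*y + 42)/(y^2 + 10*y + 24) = (y + 7)/(y + 4)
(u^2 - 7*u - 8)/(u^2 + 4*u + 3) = (u - 8)/(u + 3)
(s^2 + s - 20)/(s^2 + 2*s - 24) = (s + 5)/(s + 6)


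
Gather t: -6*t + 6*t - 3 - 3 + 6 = 0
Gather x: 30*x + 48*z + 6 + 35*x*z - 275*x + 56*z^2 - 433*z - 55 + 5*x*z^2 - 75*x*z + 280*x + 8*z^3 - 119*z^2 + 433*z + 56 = x*(5*z^2 - 40*z + 35) + 8*z^3 - 63*z^2 + 48*z + 7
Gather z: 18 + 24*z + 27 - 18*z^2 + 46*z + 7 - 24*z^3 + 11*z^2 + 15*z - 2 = -24*z^3 - 7*z^2 + 85*z + 50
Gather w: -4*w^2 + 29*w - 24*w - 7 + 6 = -4*w^2 + 5*w - 1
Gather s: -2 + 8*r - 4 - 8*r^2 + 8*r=-8*r^2 + 16*r - 6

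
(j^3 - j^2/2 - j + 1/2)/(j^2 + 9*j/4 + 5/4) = 2*(2*j^2 - 3*j + 1)/(4*j + 5)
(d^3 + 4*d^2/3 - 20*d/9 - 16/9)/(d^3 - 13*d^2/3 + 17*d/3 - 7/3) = (9*d^3 + 12*d^2 - 20*d - 16)/(3*(3*d^3 - 13*d^2 + 17*d - 7))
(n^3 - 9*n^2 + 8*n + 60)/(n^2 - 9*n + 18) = (n^2 - 3*n - 10)/(n - 3)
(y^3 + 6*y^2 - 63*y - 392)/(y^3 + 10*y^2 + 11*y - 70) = (y^2 - y - 56)/(y^2 + 3*y - 10)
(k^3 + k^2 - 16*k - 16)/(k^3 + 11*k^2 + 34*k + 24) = (k - 4)/(k + 6)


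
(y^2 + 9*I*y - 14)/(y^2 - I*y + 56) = (y + 2*I)/(y - 8*I)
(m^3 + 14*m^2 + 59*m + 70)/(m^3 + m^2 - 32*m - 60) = (m + 7)/(m - 6)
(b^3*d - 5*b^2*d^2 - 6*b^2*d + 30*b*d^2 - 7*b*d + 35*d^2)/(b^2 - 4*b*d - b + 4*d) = d*(b^3 - 5*b^2*d - 6*b^2 + 30*b*d - 7*b + 35*d)/(b^2 - 4*b*d - b + 4*d)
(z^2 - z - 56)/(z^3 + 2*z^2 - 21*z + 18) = (z^2 - z - 56)/(z^3 + 2*z^2 - 21*z + 18)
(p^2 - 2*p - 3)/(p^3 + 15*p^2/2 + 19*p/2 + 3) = 2*(p - 3)/(2*p^2 + 13*p + 6)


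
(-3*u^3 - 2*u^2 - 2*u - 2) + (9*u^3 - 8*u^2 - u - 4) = 6*u^3 - 10*u^2 - 3*u - 6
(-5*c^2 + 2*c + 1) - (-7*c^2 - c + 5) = 2*c^2 + 3*c - 4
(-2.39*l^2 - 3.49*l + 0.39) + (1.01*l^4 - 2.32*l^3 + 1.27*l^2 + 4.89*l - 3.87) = 1.01*l^4 - 2.32*l^3 - 1.12*l^2 + 1.4*l - 3.48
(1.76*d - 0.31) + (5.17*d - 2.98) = 6.93*d - 3.29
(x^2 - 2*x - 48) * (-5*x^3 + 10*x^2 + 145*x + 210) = -5*x^5 + 20*x^4 + 365*x^3 - 560*x^2 - 7380*x - 10080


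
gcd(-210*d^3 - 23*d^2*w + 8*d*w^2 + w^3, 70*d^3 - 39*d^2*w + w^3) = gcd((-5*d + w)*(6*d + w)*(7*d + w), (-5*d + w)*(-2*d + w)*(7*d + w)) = -35*d^2 + 2*d*w + w^2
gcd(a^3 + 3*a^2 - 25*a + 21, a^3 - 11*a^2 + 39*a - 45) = a - 3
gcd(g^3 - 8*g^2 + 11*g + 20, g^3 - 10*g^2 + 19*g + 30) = g^2 - 4*g - 5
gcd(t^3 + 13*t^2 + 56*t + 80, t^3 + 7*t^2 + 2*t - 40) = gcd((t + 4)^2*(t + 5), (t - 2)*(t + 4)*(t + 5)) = t^2 + 9*t + 20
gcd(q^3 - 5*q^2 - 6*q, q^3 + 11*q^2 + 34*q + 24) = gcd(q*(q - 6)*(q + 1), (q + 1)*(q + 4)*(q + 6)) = q + 1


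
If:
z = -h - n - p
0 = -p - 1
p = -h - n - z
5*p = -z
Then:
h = -n - 4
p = -1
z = 5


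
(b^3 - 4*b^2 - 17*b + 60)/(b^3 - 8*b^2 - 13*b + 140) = (b - 3)/(b - 7)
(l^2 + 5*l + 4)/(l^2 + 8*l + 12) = (l^2 + 5*l + 4)/(l^2 + 8*l + 12)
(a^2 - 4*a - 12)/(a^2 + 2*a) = (a - 6)/a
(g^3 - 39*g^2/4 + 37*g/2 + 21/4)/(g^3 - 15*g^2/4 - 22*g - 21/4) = (g - 3)/(g + 3)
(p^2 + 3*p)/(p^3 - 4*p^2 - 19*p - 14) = p*(p + 3)/(p^3 - 4*p^2 - 19*p - 14)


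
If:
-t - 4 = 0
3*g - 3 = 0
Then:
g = 1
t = -4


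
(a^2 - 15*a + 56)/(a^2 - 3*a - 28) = (a - 8)/(a + 4)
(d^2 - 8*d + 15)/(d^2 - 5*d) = (d - 3)/d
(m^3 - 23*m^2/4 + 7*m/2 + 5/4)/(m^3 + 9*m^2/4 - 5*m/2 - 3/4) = (m - 5)/(m + 3)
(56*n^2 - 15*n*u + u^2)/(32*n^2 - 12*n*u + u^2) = (-7*n + u)/(-4*n + u)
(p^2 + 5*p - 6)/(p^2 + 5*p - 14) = (p^2 + 5*p - 6)/(p^2 + 5*p - 14)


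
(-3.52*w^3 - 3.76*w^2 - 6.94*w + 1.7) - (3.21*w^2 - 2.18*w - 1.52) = -3.52*w^3 - 6.97*w^2 - 4.76*w + 3.22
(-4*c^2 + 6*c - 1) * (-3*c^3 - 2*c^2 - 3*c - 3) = 12*c^5 - 10*c^4 + 3*c^3 - 4*c^2 - 15*c + 3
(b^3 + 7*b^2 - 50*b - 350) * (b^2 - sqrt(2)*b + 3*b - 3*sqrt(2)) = b^5 - sqrt(2)*b^4 + 10*b^4 - 29*b^3 - 10*sqrt(2)*b^3 - 500*b^2 + 29*sqrt(2)*b^2 - 1050*b + 500*sqrt(2)*b + 1050*sqrt(2)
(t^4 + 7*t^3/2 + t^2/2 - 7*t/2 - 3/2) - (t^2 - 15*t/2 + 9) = t^4 + 7*t^3/2 - t^2/2 + 4*t - 21/2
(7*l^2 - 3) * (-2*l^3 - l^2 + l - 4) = -14*l^5 - 7*l^4 + 13*l^3 - 25*l^2 - 3*l + 12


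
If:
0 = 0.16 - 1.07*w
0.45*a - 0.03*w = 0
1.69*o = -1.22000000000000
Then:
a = 0.01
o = -0.72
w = 0.15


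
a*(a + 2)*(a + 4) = a^3 + 6*a^2 + 8*a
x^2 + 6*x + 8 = (x + 2)*(x + 4)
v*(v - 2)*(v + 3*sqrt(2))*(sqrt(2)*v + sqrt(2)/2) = sqrt(2)*v^4 - 3*sqrt(2)*v^3/2 + 6*v^3 - 9*v^2 - sqrt(2)*v^2 - 6*v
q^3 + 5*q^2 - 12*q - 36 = (q - 3)*(q + 2)*(q + 6)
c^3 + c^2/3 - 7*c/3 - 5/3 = (c - 5/3)*(c + 1)^2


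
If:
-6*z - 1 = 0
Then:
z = -1/6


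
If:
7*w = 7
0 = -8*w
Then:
No Solution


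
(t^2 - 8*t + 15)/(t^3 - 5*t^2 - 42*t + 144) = (t - 5)/(t^2 - 2*t - 48)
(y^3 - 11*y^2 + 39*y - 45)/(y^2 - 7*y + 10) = (y^2 - 6*y + 9)/(y - 2)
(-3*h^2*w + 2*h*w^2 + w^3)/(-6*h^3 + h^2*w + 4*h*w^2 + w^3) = w/(2*h + w)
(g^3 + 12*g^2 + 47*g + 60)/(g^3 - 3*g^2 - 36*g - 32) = (g^2 + 8*g + 15)/(g^2 - 7*g - 8)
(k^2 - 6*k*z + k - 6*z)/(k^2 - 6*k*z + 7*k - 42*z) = (k + 1)/(k + 7)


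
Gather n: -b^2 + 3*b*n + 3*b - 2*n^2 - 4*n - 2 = -b^2 + 3*b - 2*n^2 + n*(3*b - 4) - 2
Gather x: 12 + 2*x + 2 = 2*x + 14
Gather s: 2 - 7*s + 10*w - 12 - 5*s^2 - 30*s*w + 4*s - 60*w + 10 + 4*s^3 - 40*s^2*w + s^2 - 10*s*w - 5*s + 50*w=4*s^3 + s^2*(-40*w - 4) + s*(-40*w - 8)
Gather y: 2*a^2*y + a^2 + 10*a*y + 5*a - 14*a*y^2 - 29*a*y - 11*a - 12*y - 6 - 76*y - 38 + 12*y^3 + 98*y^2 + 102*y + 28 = a^2 - 6*a + 12*y^3 + y^2*(98 - 14*a) + y*(2*a^2 - 19*a + 14) - 16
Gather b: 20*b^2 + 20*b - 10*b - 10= 20*b^2 + 10*b - 10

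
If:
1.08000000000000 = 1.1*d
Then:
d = 0.98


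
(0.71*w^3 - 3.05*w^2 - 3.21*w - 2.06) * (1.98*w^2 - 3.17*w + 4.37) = 1.4058*w^5 - 8.2897*w^4 + 6.4154*w^3 - 7.2316*w^2 - 7.4975*w - 9.0022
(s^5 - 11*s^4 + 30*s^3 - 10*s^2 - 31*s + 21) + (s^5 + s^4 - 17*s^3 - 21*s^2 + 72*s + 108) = 2*s^5 - 10*s^4 + 13*s^3 - 31*s^2 + 41*s + 129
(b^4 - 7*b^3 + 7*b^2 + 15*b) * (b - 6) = b^5 - 13*b^4 + 49*b^3 - 27*b^2 - 90*b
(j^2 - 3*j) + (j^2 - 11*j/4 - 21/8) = 2*j^2 - 23*j/4 - 21/8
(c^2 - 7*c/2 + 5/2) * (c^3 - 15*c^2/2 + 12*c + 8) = c^5 - 11*c^4 + 163*c^3/4 - 211*c^2/4 + 2*c + 20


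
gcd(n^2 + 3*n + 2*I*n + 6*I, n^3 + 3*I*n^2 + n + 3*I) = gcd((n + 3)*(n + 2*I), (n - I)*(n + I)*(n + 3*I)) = 1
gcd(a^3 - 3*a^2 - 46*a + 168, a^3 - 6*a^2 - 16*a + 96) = a^2 - 10*a + 24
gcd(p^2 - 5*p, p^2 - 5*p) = p^2 - 5*p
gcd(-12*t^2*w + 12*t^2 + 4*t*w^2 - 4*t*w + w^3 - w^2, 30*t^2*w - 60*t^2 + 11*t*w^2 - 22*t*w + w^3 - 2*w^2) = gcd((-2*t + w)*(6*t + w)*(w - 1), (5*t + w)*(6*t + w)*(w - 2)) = 6*t + w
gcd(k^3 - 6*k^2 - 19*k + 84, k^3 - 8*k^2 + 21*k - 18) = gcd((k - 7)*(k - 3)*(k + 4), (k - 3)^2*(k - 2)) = k - 3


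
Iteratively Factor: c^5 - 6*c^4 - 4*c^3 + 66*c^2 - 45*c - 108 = (c - 3)*(c^4 - 3*c^3 - 13*c^2 + 27*c + 36) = (c - 3)*(c + 1)*(c^3 - 4*c^2 - 9*c + 36) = (c - 4)*(c - 3)*(c + 1)*(c^2 - 9) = (c - 4)*(c - 3)*(c + 1)*(c + 3)*(c - 3)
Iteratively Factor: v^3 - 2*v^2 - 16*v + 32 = (v + 4)*(v^2 - 6*v + 8) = (v - 4)*(v + 4)*(v - 2)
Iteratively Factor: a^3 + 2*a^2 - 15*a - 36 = (a + 3)*(a^2 - a - 12) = (a + 3)^2*(a - 4)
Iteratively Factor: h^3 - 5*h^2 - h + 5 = (h - 5)*(h^2 - 1) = (h - 5)*(h + 1)*(h - 1)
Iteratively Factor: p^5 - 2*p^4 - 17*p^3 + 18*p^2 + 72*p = (p - 3)*(p^4 + p^3 - 14*p^2 - 24*p) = (p - 3)*(p + 2)*(p^3 - p^2 - 12*p) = p*(p - 3)*(p + 2)*(p^2 - p - 12) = p*(p - 4)*(p - 3)*(p + 2)*(p + 3)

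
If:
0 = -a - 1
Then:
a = -1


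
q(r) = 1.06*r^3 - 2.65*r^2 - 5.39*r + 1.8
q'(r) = 3.18*r^2 - 5.3*r - 5.39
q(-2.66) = -22.56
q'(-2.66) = 31.21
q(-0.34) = 3.28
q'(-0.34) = -3.22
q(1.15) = -6.29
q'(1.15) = -7.28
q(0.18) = 0.75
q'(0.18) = -6.24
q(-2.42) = -15.70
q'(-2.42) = 26.06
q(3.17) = -8.15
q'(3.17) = 9.76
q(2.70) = -11.21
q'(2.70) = 3.48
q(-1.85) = -4.01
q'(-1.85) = 15.30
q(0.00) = 1.80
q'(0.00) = -5.39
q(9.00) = 511.38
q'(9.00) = 204.49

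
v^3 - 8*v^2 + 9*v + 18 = (v - 6)*(v - 3)*(v + 1)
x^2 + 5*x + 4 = (x + 1)*(x + 4)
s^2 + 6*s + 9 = (s + 3)^2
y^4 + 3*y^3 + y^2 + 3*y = y*(y + 3)*(y - I)*(y + I)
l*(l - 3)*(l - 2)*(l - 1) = l^4 - 6*l^3 + 11*l^2 - 6*l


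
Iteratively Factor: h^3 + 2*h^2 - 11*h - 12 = (h + 4)*(h^2 - 2*h - 3) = (h - 3)*(h + 4)*(h + 1)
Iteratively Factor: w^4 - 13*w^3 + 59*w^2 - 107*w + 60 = (w - 3)*(w^3 - 10*w^2 + 29*w - 20) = (w - 3)*(w - 1)*(w^2 - 9*w + 20) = (w - 5)*(w - 3)*(w - 1)*(w - 4)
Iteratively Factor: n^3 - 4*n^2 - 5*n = (n + 1)*(n^2 - 5*n) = (n - 5)*(n + 1)*(n)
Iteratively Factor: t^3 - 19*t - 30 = (t + 2)*(t^2 - 2*t - 15) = (t - 5)*(t + 2)*(t + 3)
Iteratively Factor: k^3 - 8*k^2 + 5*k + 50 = (k - 5)*(k^2 - 3*k - 10) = (k - 5)^2*(k + 2)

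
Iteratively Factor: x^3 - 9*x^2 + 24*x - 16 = (x - 4)*(x^2 - 5*x + 4) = (x - 4)*(x - 1)*(x - 4)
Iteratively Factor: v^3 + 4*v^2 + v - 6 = (v + 3)*(v^2 + v - 2) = (v + 2)*(v + 3)*(v - 1)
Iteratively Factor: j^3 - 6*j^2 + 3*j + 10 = (j + 1)*(j^2 - 7*j + 10) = (j - 5)*(j + 1)*(j - 2)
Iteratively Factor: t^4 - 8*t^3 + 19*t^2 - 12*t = (t - 1)*(t^3 - 7*t^2 + 12*t) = (t - 3)*(t - 1)*(t^2 - 4*t) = t*(t - 3)*(t - 1)*(t - 4)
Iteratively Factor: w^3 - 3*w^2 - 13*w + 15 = (w - 1)*(w^2 - 2*w - 15) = (w - 5)*(w - 1)*(w + 3)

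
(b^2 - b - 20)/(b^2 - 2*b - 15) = (b + 4)/(b + 3)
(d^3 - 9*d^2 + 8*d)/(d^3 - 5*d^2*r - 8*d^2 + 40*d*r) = (1 - d)/(-d + 5*r)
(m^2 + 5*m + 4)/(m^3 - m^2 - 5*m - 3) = (m + 4)/(m^2 - 2*m - 3)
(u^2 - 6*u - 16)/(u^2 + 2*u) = (u - 8)/u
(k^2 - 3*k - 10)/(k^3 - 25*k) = (k + 2)/(k*(k + 5))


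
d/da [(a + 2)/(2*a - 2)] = -3/(2*(a - 1)^2)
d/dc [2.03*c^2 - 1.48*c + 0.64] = 4.06*c - 1.48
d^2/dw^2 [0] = 0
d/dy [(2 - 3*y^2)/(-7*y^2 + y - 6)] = (-3*y^2 + 64*y - 2)/(49*y^4 - 14*y^3 + 85*y^2 - 12*y + 36)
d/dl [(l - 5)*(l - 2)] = 2*l - 7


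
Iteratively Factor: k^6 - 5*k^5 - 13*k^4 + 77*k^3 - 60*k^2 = (k + 4)*(k^5 - 9*k^4 + 23*k^3 - 15*k^2) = (k - 5)*(k + 4)*(k^4 - 4*k^3 + 3*k^2) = (k - 5)*(k - 1)*(k + 4)*(k^3 - 3*k^2) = k*(k - 5)*(k - 1)*(k + 4)*(k^2 - 3*k) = k*(k - 5)*(k - 3)*(k - 1)*(k + 4)*(k)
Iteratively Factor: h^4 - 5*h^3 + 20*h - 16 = (h + 2)*(h^3 - 7*h^2 + 14*h - 8) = (h - 1)*(h + 2)*(h^2 - 6*h + 8) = (h - 2)*(h - 1)*(h + 2)*(h - 4)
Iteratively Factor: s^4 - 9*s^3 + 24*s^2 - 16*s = (s)*(s^3 - 9*s^2 + 24*s - 16) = s*(s - 1)*(s^2 - 8*s + 16) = s*(s - 4)*(s - 1)*(s - 4)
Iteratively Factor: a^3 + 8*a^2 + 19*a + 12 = (a + 4)*(a^2 + 4*a + 3) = (a + 3)*(a + 4)*(a + 1)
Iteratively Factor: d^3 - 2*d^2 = (d)*(d^2 - 2*d) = d^2*(d - 2)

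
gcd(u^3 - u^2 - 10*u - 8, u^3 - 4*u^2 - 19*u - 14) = u^2 + 3*u + 2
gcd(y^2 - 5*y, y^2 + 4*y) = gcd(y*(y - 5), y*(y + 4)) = y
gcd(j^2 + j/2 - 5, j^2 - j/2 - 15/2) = j + 5/2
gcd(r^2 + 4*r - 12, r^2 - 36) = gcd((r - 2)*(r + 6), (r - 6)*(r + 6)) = r + 6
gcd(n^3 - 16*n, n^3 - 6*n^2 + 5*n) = n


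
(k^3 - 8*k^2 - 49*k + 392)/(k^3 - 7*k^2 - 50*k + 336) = (k - 7)/(k - 6)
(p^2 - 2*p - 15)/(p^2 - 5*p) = (p + 3)/p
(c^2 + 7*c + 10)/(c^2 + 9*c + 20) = (c + 2)/(c + 4)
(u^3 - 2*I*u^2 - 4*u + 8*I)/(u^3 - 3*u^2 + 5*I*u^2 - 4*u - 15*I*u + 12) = (u^3 - 2*I*u^2 - 4*u + 8*I)/(u^3 + u^2*(-3 + 5*I) - u*(4 + 15*I) + 12)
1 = 1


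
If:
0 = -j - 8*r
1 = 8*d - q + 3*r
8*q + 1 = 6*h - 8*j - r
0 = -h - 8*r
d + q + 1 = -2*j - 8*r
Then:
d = 35/401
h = -504/401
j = -504/401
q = 68/401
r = 63/401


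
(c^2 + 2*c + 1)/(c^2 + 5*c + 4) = (c + 1)/(c + 4)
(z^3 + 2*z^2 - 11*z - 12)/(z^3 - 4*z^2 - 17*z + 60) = (z + 1)/(z - 5)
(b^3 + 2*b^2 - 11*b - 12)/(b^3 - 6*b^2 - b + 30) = (b^2 + 5*b + 4)/(b^2 - 3*b - 10)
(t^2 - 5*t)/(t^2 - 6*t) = (t - 5)/(t - 6)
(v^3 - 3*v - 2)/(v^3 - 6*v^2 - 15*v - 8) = (v - 2)/(v - 8)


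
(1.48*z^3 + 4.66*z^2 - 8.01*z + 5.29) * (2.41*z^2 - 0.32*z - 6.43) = 3.5668*z^5 + 10.757*z^4 - 30.3117*z^3 - 14.6517*z^2 + 49.8115*z - 34.0147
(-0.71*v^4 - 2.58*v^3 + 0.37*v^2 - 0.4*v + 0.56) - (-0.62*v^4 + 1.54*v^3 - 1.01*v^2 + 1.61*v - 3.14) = -0.09*v^4 - 4.12*v^3 + 1.38*v^2 - 2.01*v + 3.7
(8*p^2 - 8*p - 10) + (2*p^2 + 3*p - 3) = 10*p^2 - 5*p - 13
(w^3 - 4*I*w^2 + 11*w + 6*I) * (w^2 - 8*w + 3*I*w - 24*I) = w^5 - 8*w^4 - I*w^4 + 23*w^3 + 8*I*w^3 - 184*w^2 + 39*I*w^2 - 18*w - 312*I*w + 144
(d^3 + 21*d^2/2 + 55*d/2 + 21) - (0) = d^3 + 21*d^2/2 + 55*d/2 + 21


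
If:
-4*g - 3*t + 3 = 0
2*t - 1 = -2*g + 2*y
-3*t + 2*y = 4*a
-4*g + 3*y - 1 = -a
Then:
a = -1/2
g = 0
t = 1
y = 1/2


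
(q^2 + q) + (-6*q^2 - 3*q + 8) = -5*q^2 - 2*q + 8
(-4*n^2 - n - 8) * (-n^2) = 4*n^4 + n^3 + 8*n^2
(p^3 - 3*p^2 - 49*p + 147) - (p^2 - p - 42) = p^3 - 4*p^2 - 48*p + 189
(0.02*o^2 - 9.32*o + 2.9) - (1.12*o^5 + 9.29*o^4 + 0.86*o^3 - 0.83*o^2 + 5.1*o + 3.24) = -1.12*o^5 - 9.29*o^4 - 0.86*o^3 + 0.85*o^2 - 14.42*o - 0.34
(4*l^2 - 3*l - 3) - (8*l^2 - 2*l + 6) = -4*l^2 - l - 9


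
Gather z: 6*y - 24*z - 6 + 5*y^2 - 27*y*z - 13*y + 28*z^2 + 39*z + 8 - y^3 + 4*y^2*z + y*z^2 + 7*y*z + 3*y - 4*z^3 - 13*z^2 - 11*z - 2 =-y^3 + 5*y^2 - 4*y - 4*z^3 + z^2*(y + 15) + z*(4*y^2 - 20*y + 4)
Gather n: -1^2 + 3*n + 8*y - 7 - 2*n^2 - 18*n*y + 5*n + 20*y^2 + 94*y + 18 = -2*n^2 + n*(8 - 18*y) + 20*y^2 + 102*y + 10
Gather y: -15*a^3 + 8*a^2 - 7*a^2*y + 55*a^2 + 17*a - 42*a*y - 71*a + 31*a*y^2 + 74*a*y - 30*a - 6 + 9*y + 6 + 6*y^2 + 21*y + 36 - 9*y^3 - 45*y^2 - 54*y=-15*a^3 + 63*a^2 - 84*a - 9*y^3 + y^2*(31*a - 39) + y*(-7*a^2 + 32*a - 24) + 36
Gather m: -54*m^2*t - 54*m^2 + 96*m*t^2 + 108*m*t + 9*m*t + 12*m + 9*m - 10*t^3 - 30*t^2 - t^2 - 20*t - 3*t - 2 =m^2*(-54*t - 54) + m*(96*t^2 + 117*t + 21) - 10*t^3 - 31*t^2 - 23*t - 2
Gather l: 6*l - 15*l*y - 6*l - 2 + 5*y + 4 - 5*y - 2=-15*l*y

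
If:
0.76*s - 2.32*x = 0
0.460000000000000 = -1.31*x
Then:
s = -1.07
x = -0.35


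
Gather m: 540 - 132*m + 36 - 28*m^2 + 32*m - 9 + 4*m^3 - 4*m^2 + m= 4*m^3 - 32*m^2 - 99*m + 567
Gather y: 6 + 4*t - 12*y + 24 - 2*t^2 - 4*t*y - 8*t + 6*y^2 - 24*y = -2*t^2 - 4*t + 6*y^2 + y*(-4*t - 36) + 30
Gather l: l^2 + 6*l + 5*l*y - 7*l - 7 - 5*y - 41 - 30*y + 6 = l^2 + l*(5*y - 1) - 35*y - 42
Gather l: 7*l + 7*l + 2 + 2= 14*l + 4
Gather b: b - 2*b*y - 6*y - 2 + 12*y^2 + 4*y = b*(1 - 2*y) + 12*y^2 - 2*y - 2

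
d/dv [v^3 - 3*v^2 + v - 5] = 3*v^2 - 6*v + 1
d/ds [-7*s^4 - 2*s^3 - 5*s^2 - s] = -28*s^3 - 6*s^2 - 10*s - 1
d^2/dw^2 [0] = 0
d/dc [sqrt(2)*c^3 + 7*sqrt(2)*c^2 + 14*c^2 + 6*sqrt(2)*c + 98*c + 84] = 3*sqrt(2)*c^2 + 14*sqrt(2)*c + 28*c + 6*sqrt(2) + 98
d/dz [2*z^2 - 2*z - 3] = 4*z - 2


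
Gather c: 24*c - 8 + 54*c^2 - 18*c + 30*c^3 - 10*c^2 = 30*c^3 + 44*c^2 + 6*c - 8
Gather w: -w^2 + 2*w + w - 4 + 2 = -w^2 + 3*w - 2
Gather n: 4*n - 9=4*n - 9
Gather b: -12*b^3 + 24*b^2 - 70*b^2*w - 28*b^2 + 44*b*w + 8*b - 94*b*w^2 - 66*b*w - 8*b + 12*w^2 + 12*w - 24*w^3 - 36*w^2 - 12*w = -12*b^3 + b^2*(-70*w - 4) + b*(-94*w^2 - 22*w) - 24*w^3 - 24*w^2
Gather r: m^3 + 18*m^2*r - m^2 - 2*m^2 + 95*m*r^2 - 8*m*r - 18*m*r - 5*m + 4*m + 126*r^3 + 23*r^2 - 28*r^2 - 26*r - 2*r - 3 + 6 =m^3 - 3*m^2 - m + 126*r^3 + r^2*(95*m - 5) + r*(18*m^2 - 26*m - 28) + 3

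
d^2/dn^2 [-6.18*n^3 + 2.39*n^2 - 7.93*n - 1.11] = 4.78 - 37.08*n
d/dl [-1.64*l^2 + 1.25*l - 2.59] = 1.25 - 3.28*l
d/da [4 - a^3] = -3*a^2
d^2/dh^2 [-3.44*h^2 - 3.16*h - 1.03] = -6.88000000000000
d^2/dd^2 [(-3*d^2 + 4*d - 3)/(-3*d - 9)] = 28/(d^3 + 9*d^2 + 27*d + 27)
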